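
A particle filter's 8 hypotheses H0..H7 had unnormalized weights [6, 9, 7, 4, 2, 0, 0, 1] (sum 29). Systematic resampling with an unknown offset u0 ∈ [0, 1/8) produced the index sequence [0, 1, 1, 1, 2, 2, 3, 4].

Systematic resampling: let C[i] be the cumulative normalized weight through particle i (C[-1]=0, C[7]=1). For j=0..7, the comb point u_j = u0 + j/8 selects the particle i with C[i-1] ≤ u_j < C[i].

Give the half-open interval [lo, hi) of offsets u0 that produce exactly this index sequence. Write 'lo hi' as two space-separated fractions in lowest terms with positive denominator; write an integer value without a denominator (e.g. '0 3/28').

19/232 21/232

C = [6/29, 15/29, 22/29, 26/29, 28/29, 28/29, 28/29, 1]
j=0 picked index 0: u0 ∈ [0, 6/29)
j=1 picked index 1: u0 ∈ [19/232, 91/232)
j=2 picked index 1: u0 ∈ [-5/116, 31/116)
j=3 picked index 1: u0 ∈ [-39/232, 33/232)
j=4 picked index 2: u0 ∈ [1/58, 15/58)
j=5 picked index 2: u0 ∈ [-25/232, 31/232)
j=6 picked index 3: u0 ∈ [1/116, 17/116)
j=7 picked index 4: u0 ∈ [5/232, 21/232)
intersection: [19/232, 21/232)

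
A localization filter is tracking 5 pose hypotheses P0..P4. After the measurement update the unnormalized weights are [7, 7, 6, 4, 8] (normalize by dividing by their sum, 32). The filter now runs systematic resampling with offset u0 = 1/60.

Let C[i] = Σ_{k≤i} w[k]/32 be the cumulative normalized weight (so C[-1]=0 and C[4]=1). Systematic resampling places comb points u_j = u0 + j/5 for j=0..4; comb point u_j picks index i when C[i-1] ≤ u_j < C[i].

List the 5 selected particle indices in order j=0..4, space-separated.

0 0 1 2 4

C = [7/32, 7/16, 5/8, 3/4, 1]
j=0: u_0=1/60 ∈ [0, 7/32) → index 0
j=1: u_1=13/60 ∈ [0, 7/32) → index 0
j=2: u_2=5/12 ∈ [7/32, 7/16) → index 1
j=3: u_3=37/60 ∈ [7/16, 5/8) → index 2
j=4: u_4=49/60 ∈ [3/4, 1) → index 4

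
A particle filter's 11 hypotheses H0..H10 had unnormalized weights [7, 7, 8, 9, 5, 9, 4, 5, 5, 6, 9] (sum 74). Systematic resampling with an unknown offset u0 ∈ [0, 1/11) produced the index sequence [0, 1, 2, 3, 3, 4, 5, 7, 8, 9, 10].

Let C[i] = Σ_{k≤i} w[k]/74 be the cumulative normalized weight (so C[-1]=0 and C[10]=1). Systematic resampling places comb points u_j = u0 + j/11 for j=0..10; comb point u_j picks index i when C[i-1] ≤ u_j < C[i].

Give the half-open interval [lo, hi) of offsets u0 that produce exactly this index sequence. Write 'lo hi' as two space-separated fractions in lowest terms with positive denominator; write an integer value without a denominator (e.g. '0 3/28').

21/814 13/407

C = [7/74, 7/37, 11/37, 31/74, 18/37, 45/74, 49/74, 27/37, 59/74, 65/74, 1]
j=0 picked index 0: u0 ∈ [0, 7/74)
j=1 picked index 1: u0 ∈ [3/814, 40/407)
j=2 picked index 2: u0 ∈ [3/407, 47/407)
j=3 picked index 3: u0 ∈ [10/407, 119/814)
j=4 picked index 3: u0 ∈ [-27/407, 45/814)
j=5 picked index 4: u0 ∈ [-29/814, 13/407)
j=6 picked index 5: u0 ∈ [-24/407, 51/814)
j=7 picked index 7: u0 ∈ [21/814, 38/407)
j=8 picked index 8: u0 ∈ [1/407, 57/814)
j=9 picked index 9: u0 ∈ [-17/814, 49/814)
j=10 picked index 10: u0 ∈ [-25/814, 1/11)
intersection: [21/814, 13/407)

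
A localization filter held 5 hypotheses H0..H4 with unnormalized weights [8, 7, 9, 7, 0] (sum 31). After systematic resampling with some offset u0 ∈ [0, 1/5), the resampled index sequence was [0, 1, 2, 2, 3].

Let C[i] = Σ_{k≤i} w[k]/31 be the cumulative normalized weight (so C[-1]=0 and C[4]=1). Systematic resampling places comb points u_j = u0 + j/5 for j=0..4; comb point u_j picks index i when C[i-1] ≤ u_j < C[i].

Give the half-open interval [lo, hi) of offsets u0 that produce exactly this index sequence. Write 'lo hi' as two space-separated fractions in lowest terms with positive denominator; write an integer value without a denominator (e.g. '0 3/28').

C = [8/31, 15/31, 24/31, 1, 1]
j=0 picked index 0: u0 ∈ [0, 8/31)
j=1 picked index 1: u0 ∈ [9/155, 44/155)
j=2 picked index 2: u0 ∈ [13/155, 58/155)
j=3 picked index 2: u0 ∈ [-18/155, 27/155)
j=4 picked index 3: u0 ∈ [-4/155, 1/5)
intersection: [13/155, 27/155)

13/155 27/155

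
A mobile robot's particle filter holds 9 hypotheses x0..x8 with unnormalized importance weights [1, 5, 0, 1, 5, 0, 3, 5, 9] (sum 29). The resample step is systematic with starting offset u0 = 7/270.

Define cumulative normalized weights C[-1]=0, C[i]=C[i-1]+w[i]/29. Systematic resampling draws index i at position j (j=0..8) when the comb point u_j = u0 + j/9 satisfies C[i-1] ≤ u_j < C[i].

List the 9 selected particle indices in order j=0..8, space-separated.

0 1 4 4 6 7 8 8 8

C = [1/29, 6/29, 6/29, 7/29, 12/29, 12/29, 15/29, 20/29, 1]
j=0: u_0=7/270 ∈ [0, 1/29) → index 0
j=1: u_1=37/270 ∈ [1/29, 6/29) → index 1
j=2: u_2=67/270 ∈ [7/29, 12/29) → index 4
j=3: u_3=97/270 ∈ [7/29, 12/29) → index 4
j=4: u_4=127/270 ∈ [12/29, 15/29) → index 6
j=5: u_5=157/270 ∈ [15/29, 20/29) → index 7
j=6: u_6=187/270 ∈ [20/29, 1) → index 8
j=7: u_7=217/270 ∈ [20/29, 1) → index 8
j=8: u_8=247/270 ∈ [20/29, 1) → index 8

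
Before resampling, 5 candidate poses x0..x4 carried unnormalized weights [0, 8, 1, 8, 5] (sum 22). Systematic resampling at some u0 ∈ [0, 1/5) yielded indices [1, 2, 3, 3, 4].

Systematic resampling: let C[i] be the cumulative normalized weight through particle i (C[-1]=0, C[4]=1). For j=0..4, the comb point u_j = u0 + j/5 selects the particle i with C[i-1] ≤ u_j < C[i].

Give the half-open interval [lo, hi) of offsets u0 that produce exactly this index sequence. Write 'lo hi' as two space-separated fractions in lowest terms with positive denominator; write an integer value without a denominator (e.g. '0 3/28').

C = [0, 4/11, 9/22, 17/22, 1]
j=0 picked index 1: u0 ∈ [0, 4/11)
j=1 picked index 2: u0 ∈ [9/55, 23/110)
j=2 picked index 3: u0 ∈ [1/110, 41/110)
j=3 picked index 3: u0 ∈ [-21/110, 19/110)
j=4 picked index 4: u0 ∈ [-3/110, 1/5)
intersection: [9/55, 19/110)

9/55 19/110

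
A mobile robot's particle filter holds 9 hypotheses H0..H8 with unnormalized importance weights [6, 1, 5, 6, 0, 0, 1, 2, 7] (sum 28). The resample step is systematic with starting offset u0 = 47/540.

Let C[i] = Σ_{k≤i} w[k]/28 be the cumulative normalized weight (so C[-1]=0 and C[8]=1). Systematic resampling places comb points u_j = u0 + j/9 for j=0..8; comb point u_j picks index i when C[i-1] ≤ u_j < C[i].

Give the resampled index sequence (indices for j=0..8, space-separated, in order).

0 0 2 2 3 3 8 8 8

C = [3/14, 1/4, 3/7, 9/14, 9/14, 9/14, 19/28, 3/4, 1]
j=0: u_0=47/540 ∈ [0, 3/14) → index 0
j=1: u_1=107/540 ∈ [0, 3/14) → index 0
j=2: u_2=167/540 ∈ [1/4, 3/7) → index 2
j=3: u_3=227/540 ∈ [1/4, 3/7) → index 2
j=4: u_4=287/540 ∈ [3/7, 9/14) → index 3
j=5: u_5=347/540 ∈ [3/7, 9/14) → index 3
j=6: u_6=407/540 ∈ [3/4, 1) → index 8
j=7: u_7=467/540 ∈ [3/4, 1) → index 8
j=8: u_8=527/540 ∈ [3/4, 1) → index 8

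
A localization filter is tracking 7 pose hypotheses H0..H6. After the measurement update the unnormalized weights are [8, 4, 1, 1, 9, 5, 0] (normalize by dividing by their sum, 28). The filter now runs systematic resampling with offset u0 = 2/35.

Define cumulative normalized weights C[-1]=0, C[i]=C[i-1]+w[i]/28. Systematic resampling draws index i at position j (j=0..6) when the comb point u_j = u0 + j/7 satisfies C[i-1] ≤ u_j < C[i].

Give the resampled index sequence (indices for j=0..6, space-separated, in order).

C = [2/7, 3/7, 13/28, 1/2, 23/28, 1, 1]
j=0: u_0=2/35 ∈ [0, 2/7) → index 0
j=1: u_1=1/5 ∈ [0, 2/7) → index 0
j=2: u_2=12/35 ∈ [2/7, 3/7) → index 1
j=3: u_3=17/35 ∈ [13/28, 1/2) → index 3
j=4: u_4=22/35 ∈ [1/2, 23/28) → index 4
j=5: u_5=27/35 ∈ [1/2, 23/28) → index 4
j=6: u_6=32/35 ∈ [23/28, 1) → index 5

0 0 1 3 4 4 5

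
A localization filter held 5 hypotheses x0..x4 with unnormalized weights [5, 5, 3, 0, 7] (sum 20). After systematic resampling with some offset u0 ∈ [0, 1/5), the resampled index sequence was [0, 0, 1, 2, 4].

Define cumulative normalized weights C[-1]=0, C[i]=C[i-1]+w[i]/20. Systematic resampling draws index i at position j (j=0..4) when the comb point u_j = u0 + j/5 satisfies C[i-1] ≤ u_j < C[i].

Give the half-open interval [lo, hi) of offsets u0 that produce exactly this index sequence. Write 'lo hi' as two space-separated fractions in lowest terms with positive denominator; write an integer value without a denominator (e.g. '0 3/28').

0 1/20

C = [1/4, 1/2, 13/20, 13/20, 1]
j=0 picked index 0: u0 ∈ [0, 1/4)
j=1 picked index 0: u0 ∈ [-1/5, 1/20)
j=2 picked index 1: u0 ∈ [-3/20, 1/10)
j=3 picked index 2: u0 ∈ [-1/10, 1/20)
j=4 picked index 4: u0 ∈ [-3/20, 1/5)
intersection: [0, 1/20)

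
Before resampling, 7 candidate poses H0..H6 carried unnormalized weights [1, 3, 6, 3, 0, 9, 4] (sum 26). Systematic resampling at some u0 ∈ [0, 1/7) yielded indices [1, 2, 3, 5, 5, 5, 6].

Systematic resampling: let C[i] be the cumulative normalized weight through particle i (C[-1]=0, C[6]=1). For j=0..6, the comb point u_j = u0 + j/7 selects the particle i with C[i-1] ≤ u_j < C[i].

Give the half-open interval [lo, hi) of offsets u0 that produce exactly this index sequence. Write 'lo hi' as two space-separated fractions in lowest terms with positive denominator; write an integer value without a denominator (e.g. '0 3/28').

C = [1/26, 2/13, 5/13, 1/2, 1/2, 11/13, 1]
j=0 picked index 1: u0 ∈ [1/26, 2/13)
j=1 picked index 2: u0 ∈ [1/91, 22/91)
j=2 picked index 3: u0 ∈ [9/91, 3/14)
j=3 picked index 5: u0 ∈ [1/14, 38/91)
j=4 picked index 5: u0 ∈ [-1/14, 25/91)
j=5 picked index 5: u0 ∈ [-3/14, 12/91)
j=6 picked index 6: u0 ∈ [-1/91, 1/7)
intersection: [9/91, 12/91)

9/91 12/91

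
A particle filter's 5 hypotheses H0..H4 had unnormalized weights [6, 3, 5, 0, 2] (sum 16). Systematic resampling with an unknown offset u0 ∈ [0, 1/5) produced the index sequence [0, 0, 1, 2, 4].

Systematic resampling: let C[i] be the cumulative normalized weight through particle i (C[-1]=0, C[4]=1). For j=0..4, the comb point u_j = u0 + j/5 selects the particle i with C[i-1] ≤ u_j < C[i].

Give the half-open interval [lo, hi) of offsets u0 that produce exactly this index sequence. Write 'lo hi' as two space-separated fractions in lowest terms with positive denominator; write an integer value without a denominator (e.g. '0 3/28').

3/40 13/80

C = [3/8, 9/16, 7/8, 7/8, 1]
j=0 picked index 0: u0 ∈ [0, 3/8)
j=1 picked index 0: u0 ∈ [-1/5, 7/40)
j=2 picked index 1: u0 ∈ [-1/40, 13/80)
j=3 picked index 2: u0 ∈ [-3/80, 11/40)
j=4 picked index 4: u0 ∈ [3/40, 1/5)
intersection: [3/40, 13/80)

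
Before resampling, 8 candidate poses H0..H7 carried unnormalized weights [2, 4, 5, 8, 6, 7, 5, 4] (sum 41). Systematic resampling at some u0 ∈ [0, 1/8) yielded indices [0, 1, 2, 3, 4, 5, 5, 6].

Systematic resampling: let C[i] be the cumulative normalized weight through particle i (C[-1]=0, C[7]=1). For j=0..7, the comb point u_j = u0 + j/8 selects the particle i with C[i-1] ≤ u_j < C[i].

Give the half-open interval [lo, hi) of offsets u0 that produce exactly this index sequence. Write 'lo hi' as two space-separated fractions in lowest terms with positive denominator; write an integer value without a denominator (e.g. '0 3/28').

C = [2/41, 6/41, 11/41, 19/41, 25/41, 32/41, 37/41, 1]
j=0 picked index 0: u0 ∈ [0, 2/41)
j=1 picked index 1: u0 ∈ [-25/328, 7/328)
j=2 picked index 2: u0 ∈ [-17/164, 3/164)
j=3 picked index 3: u0 ∈ [-35/328, 29/328)
j=4 picked index 4: u0 ∈ [-3/82, 9/82)
j=5 picked index 5: u0 ∈ [-5/328, 51/328)
j=6 picked index 5: u0 ∈ [-23/164, 5/164)
j=7 picked index 6: u0 ∈ [-31/328, 9/328)
intersection: [0, 3/164)

0 3/164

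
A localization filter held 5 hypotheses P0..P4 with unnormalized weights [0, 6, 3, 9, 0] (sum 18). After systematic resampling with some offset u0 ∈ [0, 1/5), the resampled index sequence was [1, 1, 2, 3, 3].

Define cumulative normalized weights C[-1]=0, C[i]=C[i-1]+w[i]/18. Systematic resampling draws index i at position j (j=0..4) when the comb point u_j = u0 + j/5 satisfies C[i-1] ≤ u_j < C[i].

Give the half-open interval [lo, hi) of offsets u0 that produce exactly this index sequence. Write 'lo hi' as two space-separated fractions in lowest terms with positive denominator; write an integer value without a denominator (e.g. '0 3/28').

C = [0, 1/3, 1/2, 1, 1]
j=0 picked index 1: u0 ∈ [0, 1/3)
j=1 picked index 1: u0 ∈ [-1/5, 2/15)
j=2 picked index 2: u0 ∈ [-1/15, 1/10)
j=3 picked index 3: u0 ∈ [-1/10, 2/5)
j=4 picked index 3: u0 ∈ [-3/10, 1/5)
intersection: [0, 1/10)

0 1/10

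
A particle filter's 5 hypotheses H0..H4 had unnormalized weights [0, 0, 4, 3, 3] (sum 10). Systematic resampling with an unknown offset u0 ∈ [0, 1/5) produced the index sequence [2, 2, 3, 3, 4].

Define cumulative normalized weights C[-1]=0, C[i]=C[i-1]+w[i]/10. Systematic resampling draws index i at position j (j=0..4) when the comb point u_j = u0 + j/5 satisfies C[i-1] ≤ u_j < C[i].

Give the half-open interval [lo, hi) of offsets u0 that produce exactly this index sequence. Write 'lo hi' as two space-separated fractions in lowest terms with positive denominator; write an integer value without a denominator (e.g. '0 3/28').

0 1/10

C = [0, 0, 2/5, 7/10, 1]
j=0 picked index 2: u0 ∈ [0, 2/5)
j=1 picked index 2: u0 ∈ [-1/5, 1/5)
j=2 picked index 3: u0 ∈ [0, 3/10)
j=3 picked index 3: u0 ∈ [-1/5, 1/10)
j=4 picked index 4: u0 ∈ [-1/10, 1/5)
intersection: [0, 1/10)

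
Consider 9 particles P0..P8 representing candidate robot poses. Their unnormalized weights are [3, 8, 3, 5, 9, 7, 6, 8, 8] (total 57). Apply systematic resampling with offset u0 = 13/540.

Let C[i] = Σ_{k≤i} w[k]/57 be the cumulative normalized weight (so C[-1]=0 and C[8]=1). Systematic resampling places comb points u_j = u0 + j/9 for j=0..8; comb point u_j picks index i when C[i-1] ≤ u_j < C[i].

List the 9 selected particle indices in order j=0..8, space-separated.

C = [1/19, 11/57, 14/57, 1/3, 28/57, 35/57, 41/57, 49/57, 1]
j=0: u_0=13/540 ∈ [0, 1/19) → index 0
j=1: u_1=73/540 ∈ [1/19, 11/57) → index 1
j=2: u_2=133/540 ∈ [14/57, 1/3) → index 3
j=3: u_3=193/540 ∈ [1/3, 28/57) → index 4
j=4: u_4=253/540 ∈ [1/3, 28/57) → index 4
j=5: u_5=313/540 ∈ [28/57, 35/57) → index 5
j=6: u_6=373/540 ∈ [35/57, 41/57) → index 6
j=7: u_7=433/540 ∈ [41/57, 49/57) → index 7
j=8: u_8=493/540 ∈ [49/57, 1) → index 8

0 1 3 4 4 5 6 7 8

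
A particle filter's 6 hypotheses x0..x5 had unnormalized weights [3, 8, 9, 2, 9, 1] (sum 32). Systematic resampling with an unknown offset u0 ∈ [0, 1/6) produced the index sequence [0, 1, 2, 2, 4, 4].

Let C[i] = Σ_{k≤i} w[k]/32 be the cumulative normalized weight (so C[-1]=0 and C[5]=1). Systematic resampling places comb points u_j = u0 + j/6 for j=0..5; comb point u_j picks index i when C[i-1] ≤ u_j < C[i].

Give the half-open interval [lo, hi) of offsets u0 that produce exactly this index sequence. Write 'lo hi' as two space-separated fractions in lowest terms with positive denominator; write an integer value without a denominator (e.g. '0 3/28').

1/48 3/32

C = [3/32, 11/32, 5/8, 11/16, 31/32, 1]
j=0 picked index 0: u0 ∈ [0, 3/32)
j=1 picked index 1: u0 ∈ [-7/96, 17/96)
j=2 picked index 2: u0 ∈ [1/96, 7/24)
j=3 picked index 2: u0 ∈ [-5/32, 1/8)
j=4 picked index 4: u0 ∈ [1/48, 29/96)
j=5 picked index 4: u0 ∈ [-7/48, 13/96)
intersection: [1/48, 3/32)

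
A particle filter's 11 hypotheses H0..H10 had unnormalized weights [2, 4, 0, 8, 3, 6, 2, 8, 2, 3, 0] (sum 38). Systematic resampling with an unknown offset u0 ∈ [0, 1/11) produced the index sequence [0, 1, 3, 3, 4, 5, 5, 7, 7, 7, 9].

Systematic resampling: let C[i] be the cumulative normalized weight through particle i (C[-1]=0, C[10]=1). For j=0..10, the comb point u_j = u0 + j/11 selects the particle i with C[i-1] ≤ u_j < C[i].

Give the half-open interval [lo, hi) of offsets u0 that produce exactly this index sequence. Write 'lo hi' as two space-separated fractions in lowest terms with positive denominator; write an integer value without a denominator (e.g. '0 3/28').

9/418 21/418

C = [1/19, 3/19, 3/19, 7/19, 17/38, 23/38, 25/38, 33/38, 35/38, 1, 1]
j=0 picked index 0: u0 ∈ [0, 1/19)
j=1 picked index 1: u0 ∈ [-8/209, 14/209)
j=2 picked index 3: u0 ∈ [-5/209, 39/209)
j=3 picked index 3: u0 ∈ [-24/209, 20/209)
j=4 picked index 4: u0 ∈ [1/209, 35/418)
j=5 picked index 5: u0 ∈ [-3/418, 63/418)
j=6 picked index 5: u0 ∈ [-41/418, 25/418)
j=7 picked index 7: u0 ∈ [9/418, 97/418)
j=8 picked index 7: u0 ∈ [-29/418, 59/418)
j=9 picked index 7: u0 ∈ [-67/418, 21/418)
j=10 picked index 9: u0 ∈ [5/418, 1/11)
intersection: [9/418, 21/418)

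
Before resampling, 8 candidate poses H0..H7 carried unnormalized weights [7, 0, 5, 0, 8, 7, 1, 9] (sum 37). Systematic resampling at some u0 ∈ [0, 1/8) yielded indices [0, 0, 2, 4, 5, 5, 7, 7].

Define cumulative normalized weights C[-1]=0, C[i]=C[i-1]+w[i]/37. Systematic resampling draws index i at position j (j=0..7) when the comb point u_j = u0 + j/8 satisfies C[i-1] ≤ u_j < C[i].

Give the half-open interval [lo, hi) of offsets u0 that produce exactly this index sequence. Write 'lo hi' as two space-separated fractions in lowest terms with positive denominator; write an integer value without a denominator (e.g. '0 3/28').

3/74 19/296

C = [7/37, 7/37, 12/37, 12/37, 20/37, 27/37, 28/37, 1]
j=0 picked index 0: u0 ∈ [0, 7/37)
j=1 picked index 0: u0 ∈ [-1/8, 19/296)
j=2 picked index 2: u0 ∈ [-9/148, 11/148)
j=3 picked index 4: u0 ∈ [-15/296, 49/296)
j=4 picked index 5: u0 ∈ [3/74, 17/74)
j=5 picked index 5: u0 ∈ [-25/296, 31/296)
j=6 picked index 7: u0 ∈ [1/148, 1/4)
j=7 picked index 7: u0 ∈ [-35/296, 1/8)
intersection: [3/74, 19/296)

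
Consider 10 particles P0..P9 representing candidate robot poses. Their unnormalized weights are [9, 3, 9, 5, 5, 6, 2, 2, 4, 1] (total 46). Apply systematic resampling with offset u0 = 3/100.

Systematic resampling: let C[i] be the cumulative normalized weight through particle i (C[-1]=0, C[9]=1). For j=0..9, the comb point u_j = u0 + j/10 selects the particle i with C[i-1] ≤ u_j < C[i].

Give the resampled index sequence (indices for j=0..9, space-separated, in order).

C = [9/46, 6/23, 21/46, 13/23, 31/46, 37/46, 39/46, 41/46, 45/46, 1]
j=0: u_0=3/100 ∈ [0, 9/46) → index 0
j=1: u_1=13/100 ∈ [0, 9/46) → index 0
j=2: u_2=23/100 ∈ [9/46, 6/23) → index 1
j=3: u_3=33/100 ∈ [6/23, 21/46) → index 2
j=4: u_4=43/100 ∈ [6/23, 21/46) → index 2
j=5: u_5=53/100 ∈ [21/46, 13/23) → index 3
j=6: u_6=63/100 ∈ [13/23, 31/46) → index 4
j=7: u_7=73/100 ∈ [31/46, 37/46) → index 5
j=8: u_8=83/100 ∈ [37/46, 39/46) → index 6
j=9: u_9=93/100 ∈ [41/46, 45/46) → index 8

0 0 1 2 2 3 4 5 6 8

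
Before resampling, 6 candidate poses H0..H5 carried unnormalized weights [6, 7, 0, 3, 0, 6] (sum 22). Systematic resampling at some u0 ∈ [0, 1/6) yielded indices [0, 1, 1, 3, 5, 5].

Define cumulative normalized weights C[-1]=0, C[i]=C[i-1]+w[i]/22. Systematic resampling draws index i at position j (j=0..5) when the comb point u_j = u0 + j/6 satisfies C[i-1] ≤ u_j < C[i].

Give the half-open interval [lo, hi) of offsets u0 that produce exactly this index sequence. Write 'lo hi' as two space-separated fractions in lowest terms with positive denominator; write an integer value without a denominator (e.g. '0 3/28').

C = [3/11, 13/22, 13/22, 8/11, 8/11, 1]
j=0 picked index 0: u0 ∈ [0, 3/11)
j=1 picked index 1: u0 ∈ [7/66, 14/33)
j=2 picked index 1: u0 ∈ [-2/33, 17/66)
j=3 picked index 3: u0 ∈ [1/11, 5/22)
j=4 picked index 5: u0 ∈ [2/33, 1/3)
j=5 picked index 5: u0 ∈ [-7/66, 1/6)
intersection: [7/66, 1/6)

7/66 1/6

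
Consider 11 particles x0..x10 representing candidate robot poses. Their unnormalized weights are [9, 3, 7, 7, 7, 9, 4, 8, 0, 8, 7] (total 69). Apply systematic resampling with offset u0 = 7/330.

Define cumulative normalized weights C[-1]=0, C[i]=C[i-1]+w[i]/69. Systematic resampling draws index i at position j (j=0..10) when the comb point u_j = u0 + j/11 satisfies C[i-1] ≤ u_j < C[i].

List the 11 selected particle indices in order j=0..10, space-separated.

C = [3/23, 4/23, 19/69, 26/69, 11/23, 14/23, 2/3, 18/23, 18/23, 62/69, 1]
j=0: u_0=7/330 ∈ [0, 3/23) → index 0
j=1: u_1=37/330 ∈ [0, 3/23) → index 0
j=2: u_2=67/330 ∈ [4/23, 19/69) → index 2
j=3: u_3=97/330 ∈ [19/69, 26/69) → index 3
j=4: u_4=127/330 ∈ [26/69, 11/23) → index 4
j=5: u_5=157/330 ∈ [26/69, 11/23) → index 4
j=6: u_6=17/30 ∈ [11/23, 14/23) → index 5
j=7: u_7=217/330 ∈ [14/23, 2/3) → index 6
j=8: u_8=247/330 ∈ [2/3, 18/23) → index 7
j=9: u_9=277/330 ∈ [18/23, 62/69) → index 9
j=10: u_10=307/330 ∈ [62/69, 1) → index 10

0 0 2 3 4 4 5 6 7 9 10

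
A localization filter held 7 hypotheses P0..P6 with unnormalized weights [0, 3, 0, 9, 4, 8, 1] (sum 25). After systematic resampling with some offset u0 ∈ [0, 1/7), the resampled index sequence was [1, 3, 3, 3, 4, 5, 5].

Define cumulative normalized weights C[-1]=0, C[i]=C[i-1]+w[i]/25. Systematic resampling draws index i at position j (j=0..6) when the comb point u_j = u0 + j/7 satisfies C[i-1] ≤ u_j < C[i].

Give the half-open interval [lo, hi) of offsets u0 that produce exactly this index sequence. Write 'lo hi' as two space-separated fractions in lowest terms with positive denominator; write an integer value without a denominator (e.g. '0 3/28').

0 9/175

C = [0, 3/25, 3/25, 12/25, 16/25, 24/25, 1]
j=0 picked index 1: u0 ∈ [0, 3/25)
j=1 picked index 3: u0 ∈ [-4/175, 59/175)
j=2 picked index 3: u0 ∈ [-29/175, 34/175)
j=3 picked index 3: u0 ∈ [-54/175, 9/175)
j=4 picked index 4: u0 ∈ [-16/175, 12/175)
j=5 picked index 5: u0 ∈ [-13/175, 43/175)
j=6 picked index 5: u0 ∈ [-38/175, 18/175)
intersection: [0, 9/175)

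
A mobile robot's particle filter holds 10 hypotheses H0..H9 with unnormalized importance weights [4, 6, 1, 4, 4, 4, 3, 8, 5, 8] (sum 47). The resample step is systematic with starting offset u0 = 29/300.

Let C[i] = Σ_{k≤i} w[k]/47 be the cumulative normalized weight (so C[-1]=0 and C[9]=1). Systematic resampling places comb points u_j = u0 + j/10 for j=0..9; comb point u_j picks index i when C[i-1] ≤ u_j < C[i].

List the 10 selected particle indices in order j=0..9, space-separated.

1 1 3 4 6 7 7 8 9 9

C = [4/47, 10/47, 11/47, 15/47, 19/47, 23/47, 26/47, 34/47, 39/47, 1]
j=0: u_0=29/300 ∈ [4/47, 10/47) → index 1
j=1: u_1=59/300 ∈ [4/47, 10/47) → index 1
j=2: u_2=89/300 ∈ [11/47, 15/47) → index 3
j=3: u_3=119/300 ∈ [15/47, 19/47) → index 4
j=4: u_4=149/300 ∈ [23/47, 26/47) → index 6
j=5: u_5=179/300 ∈ [26/47, 34/47) → index 7
j=6: u_6=209/300 ∈ [26/47, 34/47) → index 7
j=7: u_7=239/300 ∈ [34/47, 39/47) → index 8
j=8: u_8=269/300 ∈ [39/47, 1) → index 9
j=9: u_9=299/300 ∈ [39/47, 1) → index 9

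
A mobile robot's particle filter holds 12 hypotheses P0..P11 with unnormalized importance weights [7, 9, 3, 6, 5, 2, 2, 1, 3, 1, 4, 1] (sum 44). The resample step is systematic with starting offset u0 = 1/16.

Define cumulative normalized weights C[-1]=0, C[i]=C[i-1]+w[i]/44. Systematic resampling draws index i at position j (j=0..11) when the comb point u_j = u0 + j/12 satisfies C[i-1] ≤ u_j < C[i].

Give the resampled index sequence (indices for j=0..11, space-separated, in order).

C = [7/44, 4/11, 19/44, 25/44, 15/22, 8/11, 17/22, 35/44, 19/22, 39/44, 43/44, 1]
j=0: u_0=1/16 ∈ [0, 7/44) → index 0
j=1: u_1=7/48 ∈ [0, 7/44) → index 0
j=2: u_2=11/48 ∈ [7/44, 4/11) → index 1
j=3: u_3=5/16 ∈ [7/44, 4/11) → index 1
j=4: u_4=19/48 ∈ [4/11, 19/44) → index 2
j=5: u_5=23/48 ∈ [19/44, 25/44) → index 3
j=6: u_6=9/16 ∈ [19/44, 25/44) → index 3
j=7: u_7=31/48 ∈ [25/44, 15/22) → index 4
j=8: u_8=35/48 ∈ [8/11, 17/22) → index 6
j=9: u_9=13/16 ∈ [35/44, 19/22) → index 8
j=10: u_10=43/48 ∈ [39/44, 43/44) → index 10
j=11: u_11=47/48 ∈ [43/44, 1) → index 11

0 0 1 1 2 3 3 4 6 8 10 11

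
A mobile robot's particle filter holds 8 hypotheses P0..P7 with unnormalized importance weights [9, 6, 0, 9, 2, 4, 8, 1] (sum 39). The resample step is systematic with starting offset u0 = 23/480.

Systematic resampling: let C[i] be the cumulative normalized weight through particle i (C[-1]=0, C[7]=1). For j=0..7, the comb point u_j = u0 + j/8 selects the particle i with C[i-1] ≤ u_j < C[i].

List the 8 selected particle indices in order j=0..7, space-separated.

C = [3/13, 5/13, 5/13, 8/13, 2/3, 10/13, 38/39, 1]
j=0: u_0=23/480 ∈ [0, 3/13) → index 0
j=1: u_1=83/480 ∈ [0, 3/13) → index 0
j=2: u_2=143/480 ∈ [3/13, 5/13) → index 1
j=3: u_3=203/480 ∈ [5/13, 8/13) → index 3
j=4: u_4=263/480 ∈ [5/13, 8/13) → index 3
j=5: u_5=323/480 ∈ [2/3, 10/13) → index 5
j=6: u_6=383/480 ∈ [10/13, 38/39) → index 6
j=7: u_7=443/480 ∈ [10/13, 38/39) → index 6

0 0 1 3 3 5 6 6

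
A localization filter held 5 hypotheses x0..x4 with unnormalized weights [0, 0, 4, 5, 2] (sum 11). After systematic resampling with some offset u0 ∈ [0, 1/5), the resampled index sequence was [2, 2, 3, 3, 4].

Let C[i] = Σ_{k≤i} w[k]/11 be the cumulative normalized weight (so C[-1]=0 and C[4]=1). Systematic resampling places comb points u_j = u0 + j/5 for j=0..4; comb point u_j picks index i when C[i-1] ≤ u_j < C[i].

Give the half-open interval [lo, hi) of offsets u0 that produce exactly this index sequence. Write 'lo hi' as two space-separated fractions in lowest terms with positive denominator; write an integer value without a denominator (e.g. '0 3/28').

1/55 9/55

C = [0, 0, 4/11, 9/11, 1]
j=0 picked index 2: u0 ∈ [0, 4/11)
j=1 picked index 2: u0 ∈ [-1/5, 9/55)
j=2 picked index 3: u0 ∈ [-2/55, 23/55)
j=3 picked index 3: u0 ∈ [-13/55, 12/55)
j=4 picked index 4: u0 ∈ [1/55, 1/5)
intersection: [1/55, 9/55)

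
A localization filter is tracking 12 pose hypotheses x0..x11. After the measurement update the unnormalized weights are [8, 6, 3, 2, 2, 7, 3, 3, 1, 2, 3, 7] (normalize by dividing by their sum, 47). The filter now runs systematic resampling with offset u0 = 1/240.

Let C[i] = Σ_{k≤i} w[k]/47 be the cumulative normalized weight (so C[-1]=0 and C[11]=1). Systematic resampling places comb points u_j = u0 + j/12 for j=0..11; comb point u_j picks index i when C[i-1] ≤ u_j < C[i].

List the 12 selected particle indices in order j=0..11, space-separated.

0 0 1 1 2 4 5 5 7 9 10 11

C = [8/47, 14/47, 17/47, 19/47, 21/47, 28/47, 31/47, 34/47, 35/47, 37/47, 40/47, 1]
j=0: u_0=1/240 ∈ [0, 8/47) → index 0
j=1: u_1=7/80 ∈ [0, 8/47) → index 0
j=2: u_2=41/240 ∈ [8/47, 14/47) → index 1
j=3: u_3=61/240 ∈ [8/47, 14/47) → index 1
j=4: u_4=27/80 ∈ [14/47, 17/47) → index 2
j=5: u_5=101/240 ∈ [19/47, 21/47) → index 4
j=6: u_6=121/240 ∈ [21/47, 28/47) → index 5
j=7: u_7=47/80 ∈ [21/47, 28/47) → index 5
j=8: u_8=161/240 ∈ [31/47, 34/47) → index 7
j=9: u_9=181/240 ∈ [35/47, 37/47) → index 9
j=10: u_10=67/80 ∈ [37/47, 40/47) → index 10
j=11: u_11=221/240 ∈ [40/47, 1) → index 11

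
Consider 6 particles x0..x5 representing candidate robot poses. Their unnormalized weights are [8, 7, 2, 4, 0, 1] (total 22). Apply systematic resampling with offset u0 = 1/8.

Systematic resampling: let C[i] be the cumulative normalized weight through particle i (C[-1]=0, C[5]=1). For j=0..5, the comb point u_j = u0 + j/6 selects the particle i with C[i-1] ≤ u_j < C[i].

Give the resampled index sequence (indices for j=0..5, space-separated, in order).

C = [4/11, 15/22, 17/22, 21/22, 21/22, 1]
j=0: u_0=1/8 ∈ [0, 4/11) → index 0
j=1: u_1=7/24 ∈ [0, 4/11) → index 0
j=2: u_2=11/24 ∈ [4/11, 15/22) → index 1
j=3: u_3=5/8 ∈ [4/11, 15/22) → index 1
j=4: u_4=19/24 ∈ [17/22, 21/22) → index 3
j=5: u_5=23/24 ∈ [21/22, 1) → index 5

0 0 1 1 3 5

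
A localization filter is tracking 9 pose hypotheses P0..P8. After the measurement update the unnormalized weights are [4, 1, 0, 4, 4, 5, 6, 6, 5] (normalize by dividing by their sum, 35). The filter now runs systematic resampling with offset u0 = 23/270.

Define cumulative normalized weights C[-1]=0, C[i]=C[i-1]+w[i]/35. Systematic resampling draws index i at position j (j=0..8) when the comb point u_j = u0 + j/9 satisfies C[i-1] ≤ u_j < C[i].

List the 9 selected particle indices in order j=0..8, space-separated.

0 3 4 5 6 6 7 8 8

C = [4/35, 1/7, 1/7, 9/35, 13/35, 18/35, 24/35, 6/7, 1]
j=0: u_0=23/270 ∈ [0, 4/35) → index 0
j=1: u_1=53/270 ∈ [1/7, 9/35) → index 3
j=2: u_2=83/270 ∈ [9/35, 13/35) → index 4
j=3: u_3=113/270 ∈ [13/35, 18/35) → index 5
j=4: u_4=143/270 ∈ [18/35, 24/35) → index 6
j=5: u_5=173/270 ∈ [18/35, 24/35) → index 6
j=6: u_6=203/270 ∈ [24/35, 6/7) → index 7
j=7: u_7=233/270 ∈ [6/7, 1) → index 8
j=8: u_8=263/270 ∈ [6/7, 1) → index 8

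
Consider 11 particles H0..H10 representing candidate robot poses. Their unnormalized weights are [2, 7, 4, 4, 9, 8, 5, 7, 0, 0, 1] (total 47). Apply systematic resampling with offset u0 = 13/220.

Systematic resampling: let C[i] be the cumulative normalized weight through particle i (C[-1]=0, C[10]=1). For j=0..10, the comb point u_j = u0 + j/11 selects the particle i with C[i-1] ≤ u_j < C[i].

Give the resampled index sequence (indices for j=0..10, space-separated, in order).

C = [2/47, 9/47, 13/47, 17/47, 26/47, 34/47, 39/47, 46/47, 46/47, 46/47, 1]
j=0: u_0=13/220 ∈ [2/47, 9/47) → index 1
j=1: u_1=3/20 ∈ [2/47, 9/47) → index 1
j=2: u_2=53/220 ∈ [9/47, 13/47) → index 2
j=3: u_3=73/220 ∈ [13/47, 17/47) → index 3
j=4: u_4=93/220 ∈ [17/47, 26/47) → index 4
j=5: u_5=113/220 ∈ [17/47, 26/47) → index 4
j=6: u_6=133/220 ∈ [26/47, 34/47) → index 5
j=7: u_7=153/220 ∈ [26/47, 34/47) → index 5
j=8: u_8=173/220 ∈ [34/47, 39/47) → index 6
j=9: u_9=193/220 ∈ [39/47, 46/47) → index 7
j=10: u_10=213/220 ∈ [39/47, 46/47) → index 7

1 1 2 3 4 4 5 5 6 7 7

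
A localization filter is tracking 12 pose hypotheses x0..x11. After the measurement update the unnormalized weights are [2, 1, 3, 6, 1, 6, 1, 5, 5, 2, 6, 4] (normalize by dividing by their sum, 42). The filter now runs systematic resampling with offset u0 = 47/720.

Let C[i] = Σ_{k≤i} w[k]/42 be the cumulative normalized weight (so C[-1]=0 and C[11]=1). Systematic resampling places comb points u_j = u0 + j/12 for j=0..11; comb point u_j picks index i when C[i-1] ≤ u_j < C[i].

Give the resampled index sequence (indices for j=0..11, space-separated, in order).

C = [1/21, 1/14, 1/7, 2/7, 13/42, 19/42, 10/21, 25/42, 5/7, 16/21, 19/21, 1]
j=0: u_0=47/720 ∈ [1/21, 1/14) → index 1
j=1: u_1=107/720 ∈ [1/7, 2/7) → index 3
j=2: u_2=167/720 ∈ [1/7, 2/7) → index 3
j=3: u_3=227/720 ∈ [13/42, 19/42) → index 5
j=4: u_4=287/720 ∈ [13/42, 19/42) → index 5
j=5: u_5=347/720 ∈ [10/21, 25/42) → index 7
j=6: u_6=407/720 ∈ [10/21, 25/42) → index 7
j=7: u_7=467/720 ∈ [25/42, 5/7) → index 8
j=8: u_8=527/720 ∈ [5/7, 16/21) → index 9
j=9: u_9=587/720 ∈ [16/21, 19/21) → index 10
j=10: u_10=647/720 ∈ [16/21, 19/21) → index 10
j=11: u_11=707/720 ∈ [19/21, 1) → index 11

1 3 3 5 5 7 7 8 9 10 10 11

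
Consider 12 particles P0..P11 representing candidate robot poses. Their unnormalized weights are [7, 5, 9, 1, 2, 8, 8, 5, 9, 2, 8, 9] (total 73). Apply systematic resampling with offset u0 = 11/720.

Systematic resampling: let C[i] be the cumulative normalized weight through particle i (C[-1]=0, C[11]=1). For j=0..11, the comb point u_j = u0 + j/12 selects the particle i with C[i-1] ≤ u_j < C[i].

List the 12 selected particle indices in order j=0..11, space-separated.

0 1 2 2 5 5 6 7 8 9 10 11

C = [7/73, 12/73, 21/73, 22/73, 24/73, 32/73, 40/73, 45/73, 54/73, 56/73, 64/73, 1]
j=0: u_0=11/720 ∈ [0, 7/73) → index 0
j=1: u_1=71/720 ∈ [7/73, 12/73) → index 1
j=2: u_2=131/720 ∈ [12/73, 21/73) → index 2
j=3: u_3=191/720 ∈ [12/73, 21/73) → index 2
j=4: u_4=251/720 ∈ [24/73, 32/73) → index 5
j=5: u_5=311/720 ∈ [24/73, 32/73) → index 5
j=6: u_6=371/720 ∈ [32/73, 40/73) → index 6
j=7: u_7=431/720 ∈ [40/73, 45/73) → index 7
j=8: u_8=491/720 ∈ [45/73, 54/73) → index 8
j=9: u_9=551/720 ∈ [54/73, 56/73) → index 9
j=10: u_10=611/720 ∈ [56/73, 64/73) → index 10
j=11: u_11=671/720 ∈ [64/73, 1) → index 11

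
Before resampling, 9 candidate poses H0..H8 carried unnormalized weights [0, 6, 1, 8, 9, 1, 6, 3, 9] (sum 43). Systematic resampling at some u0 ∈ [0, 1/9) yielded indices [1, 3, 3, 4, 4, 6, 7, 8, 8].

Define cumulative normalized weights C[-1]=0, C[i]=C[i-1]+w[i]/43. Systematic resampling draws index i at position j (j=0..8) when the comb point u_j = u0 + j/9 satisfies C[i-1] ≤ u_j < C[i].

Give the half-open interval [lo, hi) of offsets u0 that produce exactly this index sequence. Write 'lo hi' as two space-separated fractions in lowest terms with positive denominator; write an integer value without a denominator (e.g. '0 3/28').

7/129 1/9

C = [0, 6/43, 7/43, 15/43, 24/43, 25/43, 31/43, 34/43, 1]
j=0 picked index 1: u0 ∈ [0, 6/43)
j=1 picked index 3: u0 ∈ [20/387, 92/387)
j=2 picked index 3: u0 ∈ [-23/387, 49/387)
j=3 picked index 4: u0 ∈ [2/129, 29/129)
j=4 picked index 4: u0 ∈ [-37/387, 44/387)
j=5 picked index 6: u0 ∈ [10/387, 64/387)
j=6 picked index 7: u0 ∈ [7/129, 16/129)
j=7 picked index 8: u0 ∈ [5/387, 2/9)
j=8 picked index 8: u0 ∈ [-38/387, 1/9)
intersection: [7/129, 1/9)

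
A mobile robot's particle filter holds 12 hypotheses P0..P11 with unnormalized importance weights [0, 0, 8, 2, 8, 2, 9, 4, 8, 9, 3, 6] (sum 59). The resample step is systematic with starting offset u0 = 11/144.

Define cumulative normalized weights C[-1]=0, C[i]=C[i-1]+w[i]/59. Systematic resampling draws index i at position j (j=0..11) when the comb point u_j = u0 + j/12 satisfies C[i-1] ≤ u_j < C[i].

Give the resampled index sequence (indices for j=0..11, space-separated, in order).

C = [0, 0, 8/59, 10/59, 18/59, 20/59, 29/59, 33/59, 41/59, 50/59, 53/59, 1]
j=0: u_0=11/144 ∈ [0, 8/59) → index 2
j=1: u_1=23/144 ∈ [8/59, 10/59) → index 3
j=2: u_2=35/144 ∈ [10/59, 18/59) → index 4
j=3: u_3=47/144 ∈ [18/59, 20/59) → index 5
j=4: u_4=59/144 ∈ [20/59, 29/59) → index 6
j=5: u_5=71/144 ∈ [29/59, 33/59) → index 7
j=6: u_6=83/144 ∈ [33/59, 41/59) → index 8
j=7: u_7=95/144 ∈ [33/59, 41/59) → index 8
j=8: u_8=107/144 ∈ [41/59, 50/59) → index 9
j=9: u_9=119/144 ∈ [41/59, 50/59) → index 9
j=10: u_10=131/144 ∈ [53/59, 1) → index 11
j=11: u_11=143/144 ∈ [53/59, 1) → index 11

2 3 4 5 6 7 8 8 9 9 11 11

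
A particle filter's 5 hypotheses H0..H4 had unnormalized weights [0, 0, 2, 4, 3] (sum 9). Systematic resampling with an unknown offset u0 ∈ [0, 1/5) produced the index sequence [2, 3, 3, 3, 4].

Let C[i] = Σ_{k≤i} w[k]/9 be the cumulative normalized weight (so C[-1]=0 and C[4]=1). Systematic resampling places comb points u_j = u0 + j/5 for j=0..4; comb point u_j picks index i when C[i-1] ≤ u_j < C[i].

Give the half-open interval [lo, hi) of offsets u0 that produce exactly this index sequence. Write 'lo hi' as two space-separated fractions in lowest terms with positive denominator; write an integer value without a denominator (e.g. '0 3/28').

C = [0, 0, 2/9, 2/3, 1]
j=0 picked index 2: u0 ∈ [0, 2/9)
j=1 picked index 3: u0 ∈ [1/45, 7/15)
j=2 picked index 3: u0 ∈ [-8/45, 4/15)
j=3 picked index 3: u0 ∈ [-17/45, 1/15)
j=4 picked index 4: u0 ∈ [-2/15, 1/5)
intersection: [1/45, 1/15)

1/45 1/15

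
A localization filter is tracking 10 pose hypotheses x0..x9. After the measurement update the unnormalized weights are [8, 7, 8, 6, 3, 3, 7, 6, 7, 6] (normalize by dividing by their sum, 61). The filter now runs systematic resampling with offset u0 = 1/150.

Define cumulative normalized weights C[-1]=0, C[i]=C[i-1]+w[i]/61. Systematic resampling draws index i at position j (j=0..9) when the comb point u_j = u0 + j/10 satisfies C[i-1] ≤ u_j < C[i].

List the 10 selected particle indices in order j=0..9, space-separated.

C = [8/61, 15/61, 23/61, 29/61, 32/61, 35/61, 42/61, 48/61, 55/61, 1]
j=0: u_0=1/150 ∈ [0, 8/61) → index 0
j=1: u_1=8/75 ∈ [0, 8/61) → index 0
j=2: u_2=31/150 ∈ [8/61, 15/61) → index 1
j=3: u_3=23/75 ∈ [15/61, 23/61) → index 2
j=4: u_4=61/150 ∈ [23/61, 29/61) → index 3
j=5: u_5=38/75 ∈ [29/61, 32/61) → index 4
j=6: u_6=91/150 ∈ [35/61, 42/61) → index 6
j=7: u_7=53/75 ∈ [42/61, 48/61) → index 7
j=8: u_8=121/150 ∈ [48/61, 55/61) → index 8
j=9: u_9=68/75 ∈ [55/61, 1) → index 9

0 0 1 2 3 4 6 7 8 9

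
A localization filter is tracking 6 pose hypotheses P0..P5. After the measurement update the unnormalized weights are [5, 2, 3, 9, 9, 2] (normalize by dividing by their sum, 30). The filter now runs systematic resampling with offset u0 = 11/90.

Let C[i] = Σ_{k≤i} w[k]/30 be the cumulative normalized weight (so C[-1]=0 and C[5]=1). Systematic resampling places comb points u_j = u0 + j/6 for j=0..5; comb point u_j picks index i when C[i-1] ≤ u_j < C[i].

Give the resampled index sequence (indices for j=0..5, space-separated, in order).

C = [1/6, 7/30, 1/3, 19/30, 14/15, 1]
j=0: u_0=11/90 ∈ [0, 1/6) → index 0
j=1: u_1=13/45 ∈ [7/30, 1/3) → index 2
j=2: u_2=41/90 ∈ [1/3, 19/30) → index 3
j=3: u_3=28/45 ∈ [1/3, 19/30) → index 3
j=4: u_4=71/90 ∈ [19/30, 14/15) → index 4
j=5: u_5=43/45 ∈ [14/15, 1) → index 5

0 2 3 3 4 5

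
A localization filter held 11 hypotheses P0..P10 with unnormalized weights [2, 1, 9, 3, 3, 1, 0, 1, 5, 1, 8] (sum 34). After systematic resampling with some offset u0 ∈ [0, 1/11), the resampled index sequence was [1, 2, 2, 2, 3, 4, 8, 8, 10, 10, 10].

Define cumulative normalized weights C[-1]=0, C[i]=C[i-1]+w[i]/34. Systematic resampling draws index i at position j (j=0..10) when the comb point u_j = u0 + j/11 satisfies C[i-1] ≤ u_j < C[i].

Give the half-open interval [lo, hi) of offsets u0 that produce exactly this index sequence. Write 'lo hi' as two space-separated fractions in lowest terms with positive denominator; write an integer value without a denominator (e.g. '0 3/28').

C = [1/17, 3/34, 6/17, 15/34, 9/17, 19/34, 19/34, 10/17, 25/34, 13/17, 1]
j=0 picked index 1: u0 ∈ [1/17, 3/34)
j=1 picked index 2: u0 ∈ [-1/374, 49/187)
j=2 picked index 2: u0 ∈ [-35/374, 32/187)
j=3 picked index 2: u0 ∈ [-69/374, 15/187)
j=4 picked index 3: u0 ∈ [-2/187, 29/374)
j=5 picked index 4: u0 ∈ [-5/374, 14/187)
j=6 picked index 8: u0 ∈ [8/187, 71/374)
j=7 picked index 8: u0 ∈ [-9/187, 37/374)
j=8 picked index 10: u0 ∈ [7/187, 3/11)
j=9 picked index 10: u0 ∈ [-10/187, 2/11)
j=10 picked index 10: u0 ∈ [-27/187, 1/11)
intersection: [1/17, 14/187)

1/17 14/187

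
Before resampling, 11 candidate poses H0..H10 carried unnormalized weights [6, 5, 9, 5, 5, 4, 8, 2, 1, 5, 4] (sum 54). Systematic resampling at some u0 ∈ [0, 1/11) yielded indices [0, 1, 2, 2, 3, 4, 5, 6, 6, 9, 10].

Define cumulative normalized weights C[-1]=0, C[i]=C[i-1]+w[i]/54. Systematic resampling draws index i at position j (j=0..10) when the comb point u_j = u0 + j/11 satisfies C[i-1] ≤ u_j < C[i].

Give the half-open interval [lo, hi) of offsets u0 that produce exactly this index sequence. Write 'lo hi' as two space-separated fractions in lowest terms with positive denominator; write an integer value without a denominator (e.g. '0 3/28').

C = [1/9, 11/54, 10/27, 25/54, 5/9, 17/27, 7/9, 22/27, 5/6, 25/27, 1]
j=0 picked index 0: u0 ∈ [0, 1/9)
j=1 picked index 1: u0 ∈ [2/99, 67/594)
j=2 picked index 2: u0 ∈ [13/594, 56/297)
j=3 picked index 2: u0 ∈ [-41/594, 29/297)
j=4 picked index 3: u0 ∈ [2/297, 59/594)
j=5 picked index 4: u0 ∈ [5/594, 10/99)
j=6 picked index 5: u0 ∈ [1/99, 25/297)
j=7 picked index 6: u0 ∈ [-2/297, 14/99)
j=8 picked index 6: u0 ∈ [-29/297, 5/99)
j=9 picked index 9: u0 ∈ [1/66, 32/297)
j=10 picked index 10: u0 ∈ [5/297, 1/11)
intersection: [13/594, 5/99)

13/594 5/99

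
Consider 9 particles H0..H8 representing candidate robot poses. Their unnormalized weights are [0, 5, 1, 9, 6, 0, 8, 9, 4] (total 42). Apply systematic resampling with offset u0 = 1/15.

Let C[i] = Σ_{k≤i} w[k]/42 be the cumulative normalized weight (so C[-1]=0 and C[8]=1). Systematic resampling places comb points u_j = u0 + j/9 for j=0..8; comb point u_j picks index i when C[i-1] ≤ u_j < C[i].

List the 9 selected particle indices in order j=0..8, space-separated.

C = [0, 5/42, 1/7, 5/14, 1/2, 1/2, 29/42, 19/21, 1]
j=0: u_0=1/15 ∈ [0, 5/42) → index 1
j=1: u_1=8/45 ∈ [1/7, 5/14) → index 3
j=2: u_2=13/45 ∈ [1/7, 5/14) → index 3
j=3: u_3=2/5 ∈ [5/14, 1/2) → index 4
j=4: u_4=23/45 ∈ [1/2, 29/42) → index 6
j=5: u_5=28/45 ∈ [1/2, 29/42) → index 6
j=6: u_6=11/15 ∈ [29/42, 19/21) → index 7
j=7: u_7=38/45 ∈ [29/42, 19/21) → index 7
j=8: u_8=43/45 ∈ [19/21, 1) → index 8

1 3 3 4 6 6 7 7 8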